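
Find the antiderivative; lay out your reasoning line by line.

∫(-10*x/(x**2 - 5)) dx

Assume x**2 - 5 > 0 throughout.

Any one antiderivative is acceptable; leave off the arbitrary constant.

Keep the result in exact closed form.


Step 1. Substitute u = x**2 - 5, turning ∫(-10*x/(x**2 - 5)) dx into ∫(-5/u) du: now ∫(-5/u) du.
Step 2. Evaluate the standard form [assuming u > 0]: now -5*log(u).
Step 3. Substitute back u = x**2 - 5: now -5*log(x**2 - 5).
Answer: -5*log(x**2 - 5).


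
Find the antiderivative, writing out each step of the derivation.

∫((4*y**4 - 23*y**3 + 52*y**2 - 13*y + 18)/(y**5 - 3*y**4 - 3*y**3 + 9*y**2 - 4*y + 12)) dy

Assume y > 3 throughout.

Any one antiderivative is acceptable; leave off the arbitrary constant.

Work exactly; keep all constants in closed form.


Step 1. Decompose ∫((4*y**4 - 23*y**3 + 52*y**2 - 13*y + 18)/(y**5 - 3*y**4 - 3*y**3 + 9*y**2 - 4*y + 12)) dy by partial fractions, (4*y**4 - 23*y**3 + 52*y**2 - 13*y + 18)/(y**5 - 3*y**4 - 3*y**3 + 9*y**2 - 4*y + 12) = -2/(y**2 + 1) + 5/(y + 2) - 4/(y - 2) + 3/(y - 3): now ∫(3/(y - 3)) dy + ∫(-4/(y - 2)) dy + ∫(5/(y + 2)) dy + ∫(-2/(y**2 + 1)) dy.
Step 2. Evaluate the standard form [assuming y > 3]: now 3*log(y - 3) + ∫(-4/(y - 2)) dy + ∫(5/(y + 2)) dy + ∫(-2/(y**2 + 1)) dy.
Step 3. Evaluate the standard form [assuming y > 2]: now 3*log(y - 3) - 4*log(y - 2) + ∫(5/(y + 2)) dy + ∫(-2/(y**2 + 1)) dy.
Step 4. Evaluate the standard form [assuming y > -2]: now 3*log(y - 3) - 4*log(y - 2) + 5*log(y + 2) + ∫(-2/(y**2 + 1)) dy.
Step 5. Evaluate the standard form: now 3*log(y - 3) - 4*log(y - 2) + 5*log(y + 2) - 2*atan(y).
Answer: 3*log(y - 3) - 4*log(y - 2) + 5*log(y + 2) - 2*atan(y).


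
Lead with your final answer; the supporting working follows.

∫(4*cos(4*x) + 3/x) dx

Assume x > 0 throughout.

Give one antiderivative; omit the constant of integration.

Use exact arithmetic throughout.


The answer is 3*log(x) + sin(4*x).
Step 1. Rewrite: now ∫(3/x) dx + ∫(4*cos(4*x)) dx.
Step 2. Evaluate the standard form [assuming x > 0]: now 3*log(x) + ∫(4*cos(4*x)) dx.
Step 3. Evaluate the standard form: now 3*log(x) + sin(4*x).
Answer: 3*log(x) + sin(4*x).


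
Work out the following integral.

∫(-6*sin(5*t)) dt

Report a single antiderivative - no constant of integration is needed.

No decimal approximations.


Answer: 6*cos(5*t)/5.


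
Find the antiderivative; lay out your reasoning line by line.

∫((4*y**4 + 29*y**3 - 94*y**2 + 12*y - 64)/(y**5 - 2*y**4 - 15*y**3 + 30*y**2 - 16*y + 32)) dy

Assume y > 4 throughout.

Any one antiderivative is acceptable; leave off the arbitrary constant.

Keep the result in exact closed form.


Step 1. Decompose ∫((4*y**4 + 29*y**3 - 94*y**2 + 12*y - 64)/(y**5 - 2*y**4 - 15*y**3 + 30*y**2 - 16*y + 32)) dy by partial fractions, (4*y**4 + 29*y**3 - 94*y**2 + 12*y - 64)/(y**5 - 2*y**4 - 15*y**3 + 30*y**2 - 16*y + 32) = 1/(y**2 + 1) - 3/(y + 4) + 2/(y - 2) + 5/(y - 4): now ∫(5/(y - 4)) dy + ∫(2/(y - 2)) dy + ∫(-3/(y + 4)) dy + ∫(1/(y**2 + 1)) dy.
Step 2. Evaluate the standard form [assuming y > 4]: now 5*log(y - 4) + ∫(2/(y - 2)) dy + ∫(-3/(y + 4)) dy + ∫(1/(y**2 + 1)) dy.
Step 3. Evaluate the standard form [assuming y > -4]: now 5*log(y - 4) - 3*log(y + 4) + ∫(2/(y - 2)) dy + ∫(1/(y**2 + 1)) dy.
Step 4. Evaluate the standard form [assuming y > 2]: now 5*log(y - 4) + 2*log(y - 2) - 3*log(y + 4) + ∫(1/(y**2 + 1)) dy.
Step 5. Evaluate the standard form: now 5*log(y - 4) + 2*log(y - 2) - 3*log(y + 4) + atan(y).
Answer: 5*log(y - 4) + 2*log(y - 2) - 3*log(y + 4) + atan(y).


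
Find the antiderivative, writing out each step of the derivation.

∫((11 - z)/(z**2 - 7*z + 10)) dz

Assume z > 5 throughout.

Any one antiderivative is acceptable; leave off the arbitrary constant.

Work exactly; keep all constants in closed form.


Step 1. Decompose ∫((11 - z)/(z**2 - 7*z + 10)) dz by partial fractions, (11 - z)/(z**2 - 7*z + 10) = -3/(z - 2) + 2/(z - 5): now ∫(2/(z - 5)) dz + ∫(-3/(z - 2)) dz.
Step 2. Evaluate the standard form [assuming z > 5]: now 2*log(z - 5) + ∫(-3/(z - 2)) dz.
Step 3. Evaluate the standard form [assuming z > 2]: now 2*log(z - 5) - 3*log(z - 2).
Answer: 2*log(z - 5) - 3*log(z - 2).


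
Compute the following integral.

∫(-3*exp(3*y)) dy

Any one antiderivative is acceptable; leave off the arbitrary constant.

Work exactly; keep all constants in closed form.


Answer: -exp(3*y).


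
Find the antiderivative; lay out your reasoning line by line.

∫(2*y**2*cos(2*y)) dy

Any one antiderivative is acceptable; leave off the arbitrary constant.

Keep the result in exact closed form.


Step 1. Integrate ∫(2*y**2*cos(2*y)) dy by parts with u = y**2, dv = (2*cos(2*y)) dy, so v = sin(2*y): now y**2*sin(2*y) + ∫(-2*y*sin(2*y)) dy.
Step 2. Integrate ∫(-2*y*sin(2*y)) dy by parts with u = y, dv = (-2*sin(2*y)) dy, so v = cos(2*y): now y**2*sin(2*y) + y*cos(2*y) + ∫(-cos(2*y)) dy.
Step 3. Evaluate the standard form: now y**2*sin(2*y) + y*cos(2*y) - sin(2*y)/2.
Answer: y**2*sin(2*y) + y*cos(2*y) - sin(2*y)/2.


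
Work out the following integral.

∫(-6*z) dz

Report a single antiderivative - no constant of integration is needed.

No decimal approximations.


Answer: -3*z**2.


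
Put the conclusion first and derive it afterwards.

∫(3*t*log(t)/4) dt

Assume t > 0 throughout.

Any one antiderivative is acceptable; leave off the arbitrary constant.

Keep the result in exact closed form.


The answer is 3*t**2*log(t)/8 - 3*t**2/16.
Step 1. Integrate ∫(3*t*log(t)/4) dt by parts with u = log(t), dv = (3*t/4) dt, so v = 3*t**2/8 [assuming t > 0]: now 3*t**2*log(t)/8 + ∫(-3*t/8) dt.
Step 2. Evaluate the standard form: now 3*t**2*log(t)/8 - 3*t**2/16.
Answer: 3*t**2*log(t)/8 - 3*t**2/16.


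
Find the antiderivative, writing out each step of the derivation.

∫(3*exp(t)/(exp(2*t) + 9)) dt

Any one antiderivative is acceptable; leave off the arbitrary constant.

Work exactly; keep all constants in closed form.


Step 1. Substitute u = exp(t), turning ∫(3*exp(t)/(exp(2*t) + 9)) dt into ∫(3/(u**2 + 9)) du: now ∫(3/(u**2 + 9)) du.
Step 2. Evaluate the standard form: now atan(u/3).
Step 3. Substitute back u = exp(t): now atan(exp(t)/3).
Answer: atan(exp(t)/3).


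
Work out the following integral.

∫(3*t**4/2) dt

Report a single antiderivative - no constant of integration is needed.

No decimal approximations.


Answer: 3*t**5/10.


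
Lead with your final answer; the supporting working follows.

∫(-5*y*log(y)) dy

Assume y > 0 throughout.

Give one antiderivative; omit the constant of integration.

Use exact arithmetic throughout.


The answer is -5*y**2*log(y)/2 + 5*y**2/4.
Step 1. Integrate ∫(-5*y*log(y)) dy by parts with u = log(y), dv = (-5*y) dy, so v = -5*y**2/2 [assuming y > 0]: now -5*y**2*log(y)/2 + ∫(5*y/2) dy.
Step 2. Evaluate the standard form: now -5*y**2*log(y)/2 + 5*y**2/4.
Answer: -5*y**2*log(y)/2 + 5*y**2/4.


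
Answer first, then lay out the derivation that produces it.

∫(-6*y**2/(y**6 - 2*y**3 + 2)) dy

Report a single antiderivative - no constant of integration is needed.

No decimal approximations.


The answer is -2*atan(y**3 - 1).
Step 1. Substitute u = y**3 - 1, turning ∫(-6*y**2/(y**6 - 2*y**3 + 2)) dy into ∫(-2/(u**2 + 1)) du: now ∫(-2/(u**2 + 1)) du.
Step 2. Evaluate the standard form: now -2*atan(u).
Step 3. Substitute back u = y**3 - 1: now -2*atan(y**3 - 1).
Answer: -2*atan(y**3 - 1).


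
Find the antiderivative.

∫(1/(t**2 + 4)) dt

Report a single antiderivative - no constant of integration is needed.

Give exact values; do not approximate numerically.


Answer: atan(t/2)/2.


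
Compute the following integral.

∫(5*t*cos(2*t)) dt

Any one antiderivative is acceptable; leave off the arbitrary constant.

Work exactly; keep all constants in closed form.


Answer: 5*t*sin(2*t)/2 + 5*cos(2*t)/4.


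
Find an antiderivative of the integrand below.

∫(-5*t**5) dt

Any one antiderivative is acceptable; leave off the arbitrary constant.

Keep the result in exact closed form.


Answer: -5*t**6/6.


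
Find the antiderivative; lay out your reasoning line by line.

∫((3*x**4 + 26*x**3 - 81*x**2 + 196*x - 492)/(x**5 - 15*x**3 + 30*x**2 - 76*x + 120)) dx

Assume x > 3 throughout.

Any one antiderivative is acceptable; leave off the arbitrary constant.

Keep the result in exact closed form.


Step 1. Decompose ∫((3*x**4 + 26*x**3 - 81*x**2 + 196*x - 492)/(x**5 - 15*x**3 + 30*x**2 - 76*x + 120)) dx by partial fractions, (3*x**4 + 26*x**3 - 81*x**2 + 196*x - 492)/(x**5 - 15*x**3 + 30*x**2 - 76*x + 120) = -4/(x**2 + 4) - 3/(x + 5) + 3/(x - 2) + 3/(x - 3): now ∫(3/(x - 3)) dx + ∫(3/(x - 2)) dx + ∫(-3/(x + 5)) dx + ∫(-4/(x**2 + 4)) dx.
Step 2. Evaluate the standard form [assuming x > -5]: now -3*log(x + 5) + ∫(3/(x - 3)) dx + ∫(3/(x - 2)) dx + ∫(-4/(x**2 + 4)) dx.
Step 3. Evaluate the standard form [assuming x > 3]: now 3*log(x - 3) - 3*log(x + 5) + ∫(3/(x - 2)) dx + ∫(-4/(x**2 + 4)) dx.
Step 4. Evaluate the standard form [assuming x > 2]: now 3*log(x - 3) + 3*log(x - 2) - 3*log(x + 5) + ∫(-4/(x**2 + 4)) dx.
Step 5. Evaluate the standard form: now 3*log(x - 3) + 3*log(x - 2) - 3*log(x + 5) - 2*atan(x/2).
Answer: 3*log(x - 3) + 3*log(x - 2) - 3*log(x + 5) - 2*atan(x/2).


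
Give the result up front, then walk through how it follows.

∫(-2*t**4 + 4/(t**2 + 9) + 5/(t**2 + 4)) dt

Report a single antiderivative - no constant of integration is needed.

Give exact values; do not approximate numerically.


The answer is -2*t**5/5 + 4*atan(t/3)/3 + 5*atan(t/2)/2.
Step 1. Rewrite: now ∫(-2*t**4) dt + ∫(5/(t**2 + 4)) dt + ∫(4/(t**2 + 9)) dt.
Step 2. Evaluate the standard form: now -2*t**5/5 + ∫(5/(t**2 + 4)) dt + ∫(4/(t**2 + 9)) dt.
Step 3. Evaluate the standard form: now -2*t**5/5 + 4*atan(t/3)/3 + ∫(5/(t**2 + 4)) dt.
Step 4. Evaluate the standard form: now -2*t**5/5 + 4*atan(t/3)/3 + 5*atan(t/2)/2.
Answer: -2*t**5/5 + 4*atan(t/3)/3 + 5*atan(t/2)/2.


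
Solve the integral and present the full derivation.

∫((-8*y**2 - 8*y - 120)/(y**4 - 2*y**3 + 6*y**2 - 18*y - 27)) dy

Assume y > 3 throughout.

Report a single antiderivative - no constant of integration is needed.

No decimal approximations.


Step 1. Decompose ∫((-8*y**2 - 8*y - 120)/(y**4 - 2*y**3 + 6*y**2 - 18*y - 27)) dy by partial fractions, (-8*y**2 - 8*y - 120)/(y**4 - 2*y**3 + 6*y**2 - 18*y - 27) = 4/(y**2 + 9) + 3/(y + 1) - 3/(y - 3): now ∫(-3/(y - 3)) dy + ∫(3/(y + 1)) dy + ∫(4/(y**2 + 9)) dy.
Step 2. Evaluate the standard form [assuming y > 3]: now -3*log(y - 3) + ∫(3/(y + 1)) dy + ∫(4/(y**2 + 9)) dy.
Step 3. Evaluate the standard form [assuming y > -1]: now -3*log(y - 3) + 3*log(y + 1) + ∫(4/(y**2 + 9)) dy.
Step 4. Evaluate the standard form: now -3*log(y - 3) + 3*log(y + 1) + 4*atan(y/3)/3.
Answer: -3*log(y - 3) + 3*log(y + 1) + 4*atan(y/3)/3.


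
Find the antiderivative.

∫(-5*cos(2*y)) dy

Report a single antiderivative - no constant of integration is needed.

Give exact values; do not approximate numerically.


Answer: -5*sin(2*y)/2.


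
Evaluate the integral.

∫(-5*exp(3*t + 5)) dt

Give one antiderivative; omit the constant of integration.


Answer: -5*exp(3*t + 5)/3.


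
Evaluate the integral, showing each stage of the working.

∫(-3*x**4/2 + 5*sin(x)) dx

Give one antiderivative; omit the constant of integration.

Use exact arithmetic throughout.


Step 1. Rewrite: now ∫(-3*x**4/2) dx + ∫(5*sin(x)) dx.
Step 2. Evaluate the standard form: now -5*cos(x) + ∫(-3*x**4/2) dx.
Step 3. Evaluate the standard form: now -3*x**5/10 - 5*cos(x).
Answer: -3*x**5/10 - 5*cos(x).


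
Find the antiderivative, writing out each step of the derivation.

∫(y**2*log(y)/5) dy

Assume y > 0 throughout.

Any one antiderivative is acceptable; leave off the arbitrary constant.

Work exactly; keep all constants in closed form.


Step 1. Integrate ∫(y**2*log(y)/5) dy by parts with u = log(y), dv = (y**2/5) dy, so v = y**3/15 [assuming y > 0]: now y**3*log(y)/15 + ∫(-y**2/15) dy.
Step 2. Evaluate the standard form: now y**3*log(y)/15 - y**3/45.
Answer: y**3*log(y)/15 - y**3/45.


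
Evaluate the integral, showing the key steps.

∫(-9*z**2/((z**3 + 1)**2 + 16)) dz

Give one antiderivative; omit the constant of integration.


Step 1. Substitute u = z**3 + 1, turning ∫(-9*z**2/((z**3 + 1)**2 + 16)) dz into ∫(-3/(u**2 + 16)) du: now ∫(-3/(u**2 + 16)) du.
Step 2. Evaluate the standard form: now -3*atan(u/4)/4.
Step 3. Substitute back u = z**3 + 1: now -3*atan(z**3/4 + 1/4)/4.
Answer: -3*atan(z**3/4 + 1/4)/4.


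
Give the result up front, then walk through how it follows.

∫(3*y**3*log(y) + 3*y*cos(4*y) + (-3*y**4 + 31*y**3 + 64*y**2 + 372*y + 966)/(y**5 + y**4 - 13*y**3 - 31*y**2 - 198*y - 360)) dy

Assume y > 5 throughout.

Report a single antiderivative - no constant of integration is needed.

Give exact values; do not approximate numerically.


The answer is 3*y**4*log(y)/4 - 3*y**4/16 + 3*y*sin(4*y)/4 + 3*log(y - 5) - log(y + 2) - 5*log(y + 4) + 3*cos(4*y)/16 - atan(y/3).
Step 1. Rewrite: now ∫(3*y*cos(4*y)) dy + ∫(3*y**3*log(y)) dy + ∫((-3*y**4 + 31*y**3 + 64*y**2 + 372*y + 966)/(y**5 + y**4 - 13*y**3 - 31*y**2 - 198*y - 360)) dy.
Step 2. Integrate ∫(3*y**3*log(y)) dy by parts with u = log(y), dv = (3*y**3) dy, so v = 3*y**4/4 [assuming y > 0]: now 3*y**4*log(y)/4 + ∫(-3*y**3/4) dy + ∫(3*y*cos(4*y)) dy + ∫((-3*y**4 + 31*y**3 + 64*y**2 + 372*y + 966)/(y**5 + y**4 - 13*y**3 - 31*y**2 - 198*y - 360)) dy.
Step 3. Evaluate the standard form: now 3*y**4*log(y)/4 - 3*y**4/16 + ∫(3*y*cos(4*y)) dy + ∫((-3*y**4 + 31*y**3 + 64*y**2 + 372*y + 966)/(y**5 + y**4 - 13*y**3 - 31*y**2 - 198*y - 360)) dy.
Step 4. Integrate ∫(3*y*cos(4*y)) dy by parts with u = y, dv = (3*cos(4*y)) dy, so v = 3*sin(4*y)/4: now 3*y**4*log(y)/4 - 3*y**4/16 + 3*y*sin(4*y)/4 + ∫((-3*y**4 + 31*y**3 + 64*y**2 + 372*y + 966)/(y**5 + y**4 - 13*y**3 - 31*y**2 - 198*y - 360)) dy + ∫(-3*sin(4*y)/4) dy.
Step 5. Evaluate the standard form: now 3*y**4*log(y)/4 - 3*y**4/16 + 3*y*sin(4*y)/4 + 3*cos(4*y)/16 + ∫((-3*y**4 + 31*y**3 + 64*y**2 + 372*y + 966)/(y**5 + y**4 - 13*y**3 - 31*y**2 - 198*y - 360)) dy.
Step 6. Decompose ∫((-3*y**4 + 31*y**3 + 64*y**2 + 372*y + 966)/(y**5 + y**4 - 13*y**3 - 31*y**2 - 198*y - 360)) dy by partial fractions, (-3*y**4 + 31*y**3 + 64*y**2 + 372*y + 966)/(y**5 + y**4 - 13*y**3 - 31*y**2 - 198*y - 360) = -3/(y**2 + 9) - 5/(y + 4) - 1/(y + 2) + 3/(y - 5): now 3*y**4*log(y)/4 - 3*y**4/16 + 3*y*sin(4*y)/4 + 3*cos(4*y)/16 + ∫(3/(y - 5)) dy + ∫(-1/(y + 2)) dy + ∫(-5/(y + 4)) dy + ∫(-3/(y**2 + 9)) dy.
Step 7. Evaluate the standard form [assuming y > -2]: now 3*y**4*log(y)/4 - 3*y**4/16 + 3*y*sin(4*y)/4 - log(y + 2) + 3*cos(4*y)/16 + ∫(3/(y - 5)) dy + ∫(-5/(y + 4)) dy + ∫(-3/(y**2 + 9)) dy.
Step 8. Evaluate the standard form [assuming y > -4]: now 3*y**4*log(y)/4 - 3*y**4/16 + 3*y*sin(4*y)/4 - log(y + 2) - 5*log(y + 4) + 3*cos(4*y)/16 + ∫(3/(y - 5)) dy + ∫(-3/(y**2 + 9)) dy.
Step 9. Evaluate the standard form [assuming y > 5]: now 3*y**4*log(y)/4 - 3*y**4/16 + 3*y*sin(4*y)/4 + 3*log(y - 5) - log(y + 2) - 5*log(y + 4) + 3*cos(4*y)/16 + ∫(-3/(y**2 + 9)) dy.
Step 10. Evaluate the standard form: now 3*y**4*log(y)/4 - 3*y**4/16 + 3*y*sin(4*y)/4 + 3*log(y - 5) - log(y + 2) - 5*log(y + 4) + 3*cos(4*y)/16 - atan(y/3).
Answer: 3*y**4*log(y)/4 - 3*y**4/16 + 3*y*sin(4*y)/4 + 3*log(y - 5) - log(y + 2) - 5*log(y + 4) + 3*cos(4*y)/16 - atan(y/3).


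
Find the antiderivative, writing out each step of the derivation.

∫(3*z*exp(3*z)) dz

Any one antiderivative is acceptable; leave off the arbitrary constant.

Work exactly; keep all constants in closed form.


Step 1. Integrate ∫(3*z*exp(3*z)) dz by parts with u = z, dv = (3*exp(3*z)) dz, so v = exp(3*z): now z*exp(3*z) + ∫(-exp(3*z)) dz.
Step 2. Evaluate the standard form: now z*exp(3*z) - exp(3*z)/3.
Answer: z*exp(3*z) - exp(3*z)/3.


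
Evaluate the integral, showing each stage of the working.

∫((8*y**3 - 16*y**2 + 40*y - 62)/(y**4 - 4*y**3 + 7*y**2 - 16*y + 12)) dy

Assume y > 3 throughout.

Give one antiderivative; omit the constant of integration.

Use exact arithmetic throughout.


Step 1. Decompose ∫((8*y**3 - 16*y**2 + 40*y - 62)/(y**4 - 4*y**3 + 7*y**2 - 16*y + 12)) dy by partial fractions, (8*y**3 - 16*y**2 + 40*y - 62)/(y**4 - 4*y**3 + 7*y**2 - 16*y + 12) = -2/(y**2 + 4) + 3/(y - 1) + 5/(y - 3): now ∫(5/(y - 3)) dy + ∫(3/(y - 1)) dy + ∫(-2/(y**2 + 4)) dy.
Step 2. Evaluate the standard form [assuming y > 1]: now 3*log(y - 1) + ∫(5/(y - 3)) dy + ∫(-2/(y**2 + 4)) dy.
Step 3. Evaluate the standard form [assuming y > 3]: now 5*log(y - 3) + 3*log(y - 1) + ∫(-2/(y**2 + 4)) dy.
Step 4. Evaluate the standard form: now 5*log(y - 3) + 3*log(y - 1) - atan(y/2).
Answer: 5*log(y - 3) + 3*log(y - 1) - atan(y/2).


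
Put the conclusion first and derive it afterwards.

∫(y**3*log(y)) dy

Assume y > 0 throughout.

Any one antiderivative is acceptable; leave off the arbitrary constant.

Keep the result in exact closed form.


The answer is y**4*log(y)/4 - y**4/16.
Step 1. Integrate ∫(y**3*log(y)) dy by parts with u = log(y), dv = (y**3) dy, so v = y**4/4 [assuming y > 0]: now y**4*log(y)/4 + ∫(-y**3/4) dy.
Step 2. Evaluate the standard form: now y**4*log(y)/4 - y**4/16.
Answer: y**4*log(y)/4 - y**4/16.


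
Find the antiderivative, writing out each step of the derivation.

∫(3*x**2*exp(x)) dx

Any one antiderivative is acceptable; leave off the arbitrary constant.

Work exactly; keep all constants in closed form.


Step 1. Integrate ∫(3*x**2*exp(x)) dx by parts with u = x**2, dv = (3*exp(x)) dx, so v = 3*exp(x): now 3*x**2*exp(x) + ∫(-6*x*exp(x)) dx.
Step 2. Integrate ∫(-6*x*exp(x)) dx by parts with u = x, dv = (-6*exp(x)) dx, so v = -6*exp(x): now 3*x**2*exp(x) - 6*x*exp(x) + ∫(6*exp(x)) dx.
Step 3. Evaluate the standard form: now 3*x**2*exp(x) - 6*x*exp(x) + 6*exp(x).
Answer: 3*x**2*exp(x) - 6*x*exp(x) + 6*exp(x).


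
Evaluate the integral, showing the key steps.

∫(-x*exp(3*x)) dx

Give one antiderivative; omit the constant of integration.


Step 1. Integrate ∫(-x*exp(3*x)) dx by parts with u = x, dv = (-exp(3*x)) dx, so v = -exp(3*x)/3: now -x*exp(3*x)/3 + ∫(exp(3*x)/3) dx.
Step 2. Evaluate the standard form: now -x*exp(3*x)/3 + exp(3*x)/9.
Answer: -x*exp(3*x)/3 + exp(3*x)/9.


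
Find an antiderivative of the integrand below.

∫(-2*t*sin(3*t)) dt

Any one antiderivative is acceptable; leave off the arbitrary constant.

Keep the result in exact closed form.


Answer: 2*t*cos(3*t)/3 - 2*sin(3*t)/9.


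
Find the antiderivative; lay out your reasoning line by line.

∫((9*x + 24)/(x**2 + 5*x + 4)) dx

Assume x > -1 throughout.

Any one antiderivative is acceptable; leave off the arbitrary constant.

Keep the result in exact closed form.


Step 1. Decompose ∫((9*x + 24)/(x**2 + 5*x + 4)) dx by partial fractions, (9*x + 24)/(x**2 + 5*x + 4) = 4/(x + 4) + 5/(x + 1): now ∫(5/(x + 1)) dx + ∫(4/(x + 4)) dx.
Step 2. Evaluate the standard form [assuming x > -4]: now 4*log(x + 4) + ∫(5/(x + 1)) dx.
Step 3. Evaluate the standard form [assuming x > -1]: now 5*log(x + 1) + 4*log(x + 4).
Answer: 5*log(x + 1) + 4*log(x + 4).


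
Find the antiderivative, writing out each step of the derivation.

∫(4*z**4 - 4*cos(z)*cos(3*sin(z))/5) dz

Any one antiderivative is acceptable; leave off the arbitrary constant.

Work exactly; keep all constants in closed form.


Step 1. Rewrite: now ∫(4*z**4) dz + ∫(-4*cos(z)*cos(3*sin(z))/5) dz.
Step 2. Substitute u = sin(z), turning ∫(-4*cos(z)*cos(3*sin(z))/5) dz into ∫(-4*cos(3*u)/5) du: now ∫(4*z**4) dz + ∫(-4*cos(3*u)/5) du.
Step 3. Evaluate the standard form: now -4*sin(3*u)/15 + ∫(4*z**4) dz.
Step 4. Substitute back u = sin(z): now -4*sin(3*sin(z))/15 + ∫(4*z**4) dz.
Step 5. Evaluate the standard form: now 4*z**5/5 - 4*sin(3*sin(z))/15.
Answer: 4*z**5/5 - 4*sin(3*sin(z))/15.


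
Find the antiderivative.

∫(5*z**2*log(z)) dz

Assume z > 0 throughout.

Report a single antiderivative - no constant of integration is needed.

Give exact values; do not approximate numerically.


Answer: 5*z**3*log(z)/3 - 5*z**3/9.


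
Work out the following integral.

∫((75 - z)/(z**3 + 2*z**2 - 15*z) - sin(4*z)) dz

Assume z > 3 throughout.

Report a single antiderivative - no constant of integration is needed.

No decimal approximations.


Answer: -5*log(z) + 3*log(z - 3) + 2*log(z + 5) + cos(4*z)/4.


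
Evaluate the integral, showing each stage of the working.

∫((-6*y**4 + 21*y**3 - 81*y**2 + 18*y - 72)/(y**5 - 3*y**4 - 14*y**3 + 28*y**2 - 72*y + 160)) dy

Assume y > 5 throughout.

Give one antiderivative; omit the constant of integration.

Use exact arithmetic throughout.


Step 1. Decompose ∫((-6*y**4 + 21*y**3 - 81*y**2 + 18*y - 72)/(y**5 - 3*y**4 - 14*y**3 + 28*y**2 - 72*y + 160)) dy by partial fractions, (-6*y**4 + 21*y**3 - 81*y**2 + 18*y - 72)/(y**5 - 3*y**4 - 14*y**3 + 28*y**2 - 72*y + 160) = 3/(y**2 + 4) - 4/(y + 4) + 2/(y - 2) - 4/(y - 5): now ∫(-4/(y - 5)) dy + ∫(2/(y - 2)) dy + ∫(-4/(y + 4)) dy + ∫(3/(y**2 + 4)) dy.
Step 2. Evaluate the standard form [assuming y > -4]: now -4*log(y + 4) + ∫(-4/(y - 5)) dy + ∫(2/(y - 2)) dy + ∫(3/(y**2 + 4)) dy.
Step 3. Evaluate the standard form [assuming y > 2]: now 2*log(y - 2) - 4*log(y + 4) + ∫(-4/(y - 5)) dy + ∫(3/(y**2 + 4)) dy.
Step 4. Evaluate the standard form [assuming y > 5]: now -4*log(y - 5) + 2*log(y - 2) - 4*log(y + 4) + ∫(3/(y**2 + 4)) dy.
Step 5. Evaluate the standard form: now -4*log(y - 5) + 2*log(y - 2) - 4*log(y + 4) + 3*atan(y/2)/2.
Answer: -4*log(y - 5) + 2*log(y - 2) - 4*log(y + 4) + 3*atan(y/2)/2.


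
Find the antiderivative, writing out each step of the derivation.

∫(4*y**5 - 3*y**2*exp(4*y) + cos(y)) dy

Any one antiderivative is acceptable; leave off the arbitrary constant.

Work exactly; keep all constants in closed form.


Step 1. Rewrite: now ∫(4*y**5) dy + ∫(-3*y**2*exp(4*y)) dy + ∫(cos(y)) dy.
Step 2. Evaluate the standard form: now 2*y**6/3 + ∫(-3*y**2*exp(4*y)) dy + ∫(cos(y)) dy.
Step 3. Evaluate the standard form: now 2*y**6/3 + sin(y) + ∫(-3*y**2*exp(4*y)) dy.
Step 4. Integrate ∫(-3*y**2*exp(4*y)) dy by parts with u = y**2, dv = (-3*exp(4*y)) dy, so v = -3*exp(4*y)/4: now 2*y**6/3 - 3*y**2*exp(4*y)/4 + sin(y) + ∫(3*y*exp(4*y)/2) dy.
Step 5. Integrate ∫(3*y*exp(4*y)/2) dy by parts with u = y, dv = (3*exp(4*y)/2) dy, so v = 3*exp(4*y)/8: now 2*y**6/3 - 3*y**2*exp(4*y)/4 + 3*y*exp(4*y)/8 + sin(y) + ∫(-3*exp(4*y)/8) dy.
Step 6. Evaluate the standard form: now 2*y**6/3 - 3*y**2*exp(4*y)/4 + 3*y*exp(4*y)/8 - 3*exp(4*y)/32 + sin(y).
Answer: 2*y**6/3 - 3*y**2*exp(4*y)/4 + 3*y*exp(4*y)/8 - 3*exp(4*y)/32 + sin(y).


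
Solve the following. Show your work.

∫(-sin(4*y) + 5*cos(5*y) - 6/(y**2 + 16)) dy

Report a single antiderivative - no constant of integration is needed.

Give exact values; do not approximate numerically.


Step 1. Rewrite: now ∫(-6/(y**2 + 16)) dy + ∫(-sin(4*y)) dy + ∫(5*cos(5*y)) dy.
Step 2. Evaluate the standard form: now cos(4*y)/4 + ∫(-6/(y**2 + 16)) dy + ∫(5*cos(5*y)) dy.
Step 3. Evaluate the standard form: now cos(4*y)/4 - 3*atan(y/4)/2 + ∫(5*cos(5*y)) dy.
Step 4. Evaluate the standard form: now sin(5*y) + cos(4*y)/4 - 3*atan(y/4)/2.
Answer: sin(5*y) + cos(4*y)/4 - 3*atan(y/4)/2.


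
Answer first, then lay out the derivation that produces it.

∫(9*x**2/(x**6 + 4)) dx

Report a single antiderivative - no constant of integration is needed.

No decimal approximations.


The answer is 3*atan(x**3/2)/2.
Step 1. Substitute u = x**3, turning ∫(9*x**2/(x**6 + 4)) dx into ∫(3/(u**2 + 4)) du: now ∫(3/(u**2 + 4)) du.
Step 2. Evaluate the standard form: now 3*atan(u/2)/2.
Step 3. Substitute back u = x**3: now 3*atan(x**3/2)/2.
Answer: 3*atan(x**3/2)/2.


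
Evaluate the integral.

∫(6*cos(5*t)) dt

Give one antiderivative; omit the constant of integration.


Answer: 6*sin(5*t)/5.


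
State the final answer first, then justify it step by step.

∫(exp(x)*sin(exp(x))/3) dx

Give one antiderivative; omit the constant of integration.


The answer is -cos(exp(x))/3.
Step 1. Substitute u = exp(x), turning ∫(exp(x)*sin(exp(x))/3) dx into ∫(sin(u)/3) du: now ∫(sin(u)/3) du.
Step 2. Evaluate the standard form: now -cos(u)/3.
Step 3. Substitute back u = exp(x): now -cos(exp(x))/3.
Answer: -cos(exp(x))/3.


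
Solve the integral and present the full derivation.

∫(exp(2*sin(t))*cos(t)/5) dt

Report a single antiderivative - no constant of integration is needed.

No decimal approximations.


Step 1. Substitute u = sin(t), turning ∫(exp(2*sin(t))*cos(t)/5) dt into ∫(exp(2*u)/5) du: now ∫(exp(2*u)/5) du.
Step 2. Evaluate the standard form: now exp(2*u)/10.
Step 3. Substitute back u = sin(t): now exp(2*sin(t))/10.
Answer: exp(2*sin(t))/10.


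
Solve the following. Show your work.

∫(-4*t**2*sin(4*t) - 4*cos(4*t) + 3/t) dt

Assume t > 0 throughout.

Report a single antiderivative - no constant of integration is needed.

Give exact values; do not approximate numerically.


Step 1. Rewrite: now ∫(3/t) dt + ∫(-4*t**2*sin(4*t)) dt + ∫(-4*cos(4*t)) dt.
Step 2. Integrate ∫(-4*t**2*sin(4*t)) dt by parts with u = t**2, dv = (-4*sin(4*t)) dt, so v = cos(4*t): now t**2*cos(4*t) + ∫(3/t) dt + ∫(-2*t*cos(4*t)) dt + ∫(-4*cos(4*t)) dt.
Step 3. Integrate ∫(-2*t*cos(4*t)) dt by parts with u = t, dv = (-2*cos(4*t)) dt, so v = -sin(4*t)/2: now t**2*cos(4*t) - t*sin(4*t)/2 + ∫(3/t) dt + ∫(sin(4*t)/2) dt + ∫(-4*cos(4*t)) dt.
Step 4. Evaluate the standard form: now t**2*cos(4*t) - t*sin(4*t)/2 - cos(4*t)/8 + ∫(3/t) dt + ∫(-4*cos(4*t)) dt.
Step 5. Evaluate the standard form: now t**2*cos(4*t) - t*sin(4*t)/2 - sin(4*t) - cos(4*t)/8 + ∫(3/t) dt.
Step 6. Evaluate the standard form [assuming t > 0]: now t**2*cos(4*t) - t*sin(4*t)/2 + 3*log(t) - sin(4*t) - cos(4*t)/8.
Answer: t**2*cos(4*t) - t*sin(4*t)/2 + 3*log(t) - sin(4*t) - cos(4*t)/8.


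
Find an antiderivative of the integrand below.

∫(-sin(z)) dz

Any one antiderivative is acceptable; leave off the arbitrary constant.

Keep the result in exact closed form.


Answer: cos(z).


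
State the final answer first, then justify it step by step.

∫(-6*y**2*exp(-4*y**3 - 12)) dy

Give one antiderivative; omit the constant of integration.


The answer is exp(-4*y**3 - 12)/2.
Step 1. Substitute u = y**3 + 3, turning ∫(-6*y**2*exp(-4*y**3 - 12)) dy into ∫(-2*exp(-4*u)) du: now ∫(-2*exp(-4*u)) du.
Step 2. Evaluate the standard form: now exp(-4*u)/2.
Step 3. Substitute back u = y**3 + 3: now exp(-4*y**3 - 12)/2.
Answer: exp(-4*y**3 - 12)/2.


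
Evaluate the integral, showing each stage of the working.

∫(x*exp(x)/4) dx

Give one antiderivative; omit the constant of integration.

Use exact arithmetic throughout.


Step 1. Integrate ∫(x*exp(x)/4) dx by parts with u = x, dv = (exp(x)/4) dx, so v = exp(x)/4: now x*exp(x)/4 + ∫(-exp(x)/4) dx.
Step 2. Evaluate the standard form: now x*exp(x)/4 - exp(x)/4.
Answer: x*exp(x)/4 - exp(x)/4.


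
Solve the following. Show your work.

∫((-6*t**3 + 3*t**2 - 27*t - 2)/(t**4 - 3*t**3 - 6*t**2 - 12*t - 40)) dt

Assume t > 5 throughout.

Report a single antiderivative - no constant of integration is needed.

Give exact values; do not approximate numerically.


Step 1. Decompose ∫((-6*t**3 + 3*t**2 - 27*t - 2)/(t**4 - 3*t**3 - 6*t**2 - 12*t - 40)) dt by partial fractions, (-6*t**3 + 3*t**2 - 27*t - 2)/(t**4 - 3*t**3 - 6*t**2 - 12*t - 40) = 1/(t**2 + 4) - 2/(t + 2) - 4/(t - 5): now ∫(-4/(t - 5)) dt + ∫(-2/(t + 2)) dt + ∫(1/(t**2 + 4)) dt.
Step 2. Evaluate the standard form [assuming t > -2]: now -2*log(t + 2) + ∫(-4/(t - 5)) dt + ∫(1/(t**2 + 4)) dt.
Step 3. Evaluate the standard form [assuming t > 5]: now -4*log(t - 5) - 2*log(t + 2) + ∫(1/(t**2 + 4)) dt.
Step 4. Evaluate the standard form: now -4*log(t - 5) - 2*log(t + 2) + atan(t/2)/2.
Answer: -4*log(t - 5) - 2*log(t + 2) + atan(t/2)/2.


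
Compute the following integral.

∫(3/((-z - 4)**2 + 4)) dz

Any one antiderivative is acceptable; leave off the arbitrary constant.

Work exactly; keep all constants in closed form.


Answer: 3*atan(z/2 + 2)/2.


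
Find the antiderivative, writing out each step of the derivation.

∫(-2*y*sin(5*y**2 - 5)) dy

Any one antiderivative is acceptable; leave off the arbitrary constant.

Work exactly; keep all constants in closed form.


Step 1. Substitute u = y**2 - 1, turning ∫(-2*y*sin(5*y**2 - 5)) dy into ∫(-sin(5*u)) du: now ∫(-sin(5*u)) du.
Step 2. Evaluate the standard form: now cos(5*u)/5.
Step 3. Substitute back u = y**2 - 1: now cos(5*y**2 - 5)/5.
Answer: cos(5*y**2 - 5)/5.


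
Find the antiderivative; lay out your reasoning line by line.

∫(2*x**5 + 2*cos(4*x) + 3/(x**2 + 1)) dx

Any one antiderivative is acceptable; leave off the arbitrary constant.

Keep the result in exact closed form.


Step 1. Rewrite: now ∫(2*x**5) dx + ∫(3/(x**2 + 1)) dx + ∫(2*cos(4*x)) dx.
Step 2. Evaluate the standard form: now x**6/3 + ∫(3/(x**2 + 1)) dx + ∫(2*cos(4*x)) dx.
Step 3. Evaluate the standard form: now x**6/3 + sin(4*x)/2 + ∫(3/(x**2 + 1)) dx.
Step 4. Evaluate the standard form: now x**6/3 + sin(4*x)/2 + 3*atan(x).
Answer: x**6/3 + sin(4*x)/2 + 3*atan(x).


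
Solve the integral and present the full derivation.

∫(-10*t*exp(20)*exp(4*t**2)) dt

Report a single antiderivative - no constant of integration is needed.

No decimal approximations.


Step 1. Substitute u = t**2 + 5, turning ∫(-10*t*exp(20)*exp(4*t**2)) dt into ∫(-5*exp(4*u)) du: now ∫(-5*exp(4*u)) du.
Step 2. Evaluate the standard form: now -5*exp(4*u)/4.
Step 3. Substitute back u = t**2 + 5: now -5*exp(4*t**2 + 20)/4.
Answer: -5*exp(4*t**2 + 20)/4.


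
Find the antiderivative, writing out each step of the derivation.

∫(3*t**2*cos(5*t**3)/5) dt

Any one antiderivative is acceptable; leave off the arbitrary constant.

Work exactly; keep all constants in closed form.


Step 1. Substitute u = t**3, turning ∫(3*t**2*cos(5*t**3)/5) dt into ∫(cos(5*u)/5) du: now ∫(cos(5*u)/5) du.
Step 2. Evaluate the standard form: now sin(5*u)/25.
Step 3. Substitute back u = t**3: now sin(5*t**3)/25.
Answer: sin(5*t**3)/25.


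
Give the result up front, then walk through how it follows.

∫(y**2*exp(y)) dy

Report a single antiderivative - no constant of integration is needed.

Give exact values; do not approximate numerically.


The answer is y**2*exp(y) - 2*y*exp(y) + 2*exp(y).
Step 1. Integrate ∫(y**2*exp(y)) dy by parts with u = y**2, dv = (exp(y)) dy, so v = exp(y): now y**2*exp(y) + ∫(-2*y*exp(y)) dy.
Step 2. Integrate ∫(-2*y*exp(y)) dy by parts with u = y, dv = (-2*exp(y)) dy, so v = -2*exp(y): now y**2*exp(y) - 2*y*exp(y) + ∫(2*exp(y)) dy.
Step 3. Evaluate the standard form: now y**2*exp(y) - 2*y*exp(y) + 2*exp(y).
Answer: y**2*exp(y) - 2*y*exp(y) + 2*exp(y).


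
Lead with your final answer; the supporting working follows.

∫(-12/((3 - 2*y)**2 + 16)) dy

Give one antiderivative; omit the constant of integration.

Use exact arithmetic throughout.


The answer is -3*atan(y/2 - 3/4)/2.
Step 1. Substitute u = 3 - 2*y, turning ∫(-12/((3 - 2*y)**2 + 16)) dy into ∫(6/(u**2 + 16)) du: now ∫(6/(u**2 + 16)) du.
Step 2. Evaluate the standard form: now 3*atan(u/4)/2.
Step 3. Substitute back u = 3 - 2*y: now -3*atan(y/2 - 3/4)/2.
Answer: -3*atan(y/2 - 3/4)/2.


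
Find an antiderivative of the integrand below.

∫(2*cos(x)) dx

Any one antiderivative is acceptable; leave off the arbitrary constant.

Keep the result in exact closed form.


Answer: 2*sin(x).


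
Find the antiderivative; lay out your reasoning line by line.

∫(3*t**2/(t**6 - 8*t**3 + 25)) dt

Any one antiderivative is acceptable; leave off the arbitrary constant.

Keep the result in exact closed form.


Step 1. Substitute u = t**3 - 4, turning ∫(3*t**2/(t**6 - 8*t**3 + 25)) dt into ∫(1/(u**2 + 9)) du: now ∫(1/(u**2 + 9)) du.
Step 2. Evaluate the standard form: now atan(u/3)/3.
Step 3. Substitute back u = t**3 - 4: now atan(t**3/3 - 4/3)/3.
Answer: atan(t**3/3 - 4/3)/3.


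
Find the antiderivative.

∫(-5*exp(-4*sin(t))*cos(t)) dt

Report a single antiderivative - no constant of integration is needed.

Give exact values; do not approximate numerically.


Answer: 5*exp(-4*sin(t))/4.


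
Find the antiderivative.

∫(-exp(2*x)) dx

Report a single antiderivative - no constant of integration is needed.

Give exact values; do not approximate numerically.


Answer: -exp(2*x)/2.


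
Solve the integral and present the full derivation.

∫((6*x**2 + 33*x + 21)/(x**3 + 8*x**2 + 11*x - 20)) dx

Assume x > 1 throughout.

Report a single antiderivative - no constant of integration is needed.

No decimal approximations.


Step 1. Decompose ∫((6*x**2 + 33*x + 21)/(x**3 + 8*x**2 + 11*x - 20)) dx by partial fractions, (6*x**2 + 33*x + 21)/(x**3 + 8*x**2 + 11*x - 20) = 1/(x + 5) + 3/(x + 4) + 2/(x - 1): now ∫(2/(x - 1)) dx + ∫(3/(x + 4)) dx + ∫(1/(x + 5)) dx.
Step 2. Evaluate the standard form [assuming x > 1]: now 2*log(x - 1) + ∫(3/(x + 4)) dx + ∫(1/(x + 5)) dx.
Step 3. Evaluate the standard form [assuming x > -5]: now 2*log(x - 1) + log(x + 5) + ∫(3/(x + 4)) dx.
Step 4. Evaluate the standard form [assuming x > -4]: now 2*log(x - 1) + 3*log(x + 4) + log(x + 5).
Answer: 2*log(x - 1) + 3*log(x + 4) + log(x + 5).


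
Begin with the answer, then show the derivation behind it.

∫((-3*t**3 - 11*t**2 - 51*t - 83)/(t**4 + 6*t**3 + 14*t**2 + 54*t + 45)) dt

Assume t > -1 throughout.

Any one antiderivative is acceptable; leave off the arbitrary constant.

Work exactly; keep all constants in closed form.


The answer is -log(t + 1) - 2*log(t + 5) - 4*atan(t/3)/3.
Step 1. Decompose ∫((-3*t**3 - 11*t**2 - 51*t - 83)/(t**4 + 6*t**3 + 14*t**2 + 54*t + 45)) dt by partial fractions, (-3*t**3 - 11*t**2 - 51*t - 83)/(t**4 + 6*t**3 + 14*t**2 + 54*t + 45) = -4/(t**2 + 9) - 2/(t + 5) - 1/(t + 1): now ∫(-1/(t + 1)) dt + ∫(-2/(t + 5)) dt + ∫(-4/(t**2 + 9)) dt.
Step 2. Evaluate the standard form [assuming t > -5]: now -2*log(t + 5) + ∫(-1/(t + 1)) dt + ∫(-4/(t**2 + 9)) dt.
Step 3. Evaluate the standard form [assuming t > -1]: now -log(t + 1) - 2*log(t + 5) + ∫(-4/(t**2 + 9)) dt.
Step 4. Evaluate the standard form: now -log(t + 1) - 2*log(t + 5) - 4*atan(t/3)/3.
Answer: -log(t + 1) - 2*log(t + 5) - 4*atan(t/3)/3.


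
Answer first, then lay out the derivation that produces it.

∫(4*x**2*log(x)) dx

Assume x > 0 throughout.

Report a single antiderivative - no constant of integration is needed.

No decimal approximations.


The answer is 4*x**3*log(x)/3 - 4*x**3/9.
Step 1. Integrate ∫(4*x**2*log(x)) dx by parts with u = log(x), dv = (4*x**2) dx, so v = 4*x**3/3 [assuming x > 0]: now 4*x**3*log(x)/3 + ∫(-4*x**2/3) dx.
Step 2. Evaluate the standard form: now 4*x**3*log(x)/3 - 4*x**3/9.
Answer: 4*x**3*log(x)/3 - 4*x**3/9.


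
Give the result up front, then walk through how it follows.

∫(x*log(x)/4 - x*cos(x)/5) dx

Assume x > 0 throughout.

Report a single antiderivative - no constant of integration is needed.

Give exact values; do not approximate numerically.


The answer is x**2*log(x)/8 - x**2/16 - x*sin(x)/5 - cos(x)/5.
Step 1. Rewrite: now ∫(x*log(x)/4) dx + ∫(-x*cos(x)/5) dx.
Step 2. Integrate ∫(x*log(x)/4) dx by parts with u = log(x), dv = (x/4) dx, so v = x**2/8 [assuming x > 0]: now x**2*log(x)/8 + ∫(-x/8) dx + ∫(-x*cos(x)/5) dx.
Step 3. Evaluate the standard form: now x**2*log(x)/8 - x**2/16 + ∫(-x*cos(x)/5) dx.
Step 4. Integrate ∫(-x*cos(x)/5) dx by parts with u = x, dv = (-cos(x)/5) dx, so v = -sin(x)/5: now x**2*log(x)/8 - x**2/16 - x*sin(x)/5 + ∫(sin(x)/5) dx.
Step 5. Evaluate the standard form: now x**2*log(x)/8 - x**2/16 - x*sin(x)/5 - cos(x)/5.
Answer: x**2*log(x)/8 - x**2/16 - x*sin(x)/5 - cos(x)/5.


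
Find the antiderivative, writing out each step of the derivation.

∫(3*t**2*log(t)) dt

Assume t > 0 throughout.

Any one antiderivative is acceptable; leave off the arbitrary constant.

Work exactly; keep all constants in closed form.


Step 1. Integrate ∫(3*t**2*log(t)) dt by parts with u = log(t), dv = (3*t**2) dt, so v = t**3 [assuming t > 0]: now t**3*log(t) + ∫(-t**2) dt.
Step 2. Evaluate the standard form: now t**3*log(t) - t**3/3.
Answer: t**3*log(t) - t**3/3.


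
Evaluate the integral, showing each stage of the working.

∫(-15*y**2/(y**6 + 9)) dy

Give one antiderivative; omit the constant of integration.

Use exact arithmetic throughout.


Step 1. Substitute u = y**3, turning ∫(-15*y**2/(y**6 + 9)) dy into ∫(-5/(u**2 + 9)) du: now ∫(-5/(u**2 + 9)) du.
Step 2. Evaluate the standard form: now -5*atan(u/3)/3.
Step 3. Substitute back u = y**3: now -5*atan(y**3/3)/3.
Answer: -5*atan(y**3/3)/3.


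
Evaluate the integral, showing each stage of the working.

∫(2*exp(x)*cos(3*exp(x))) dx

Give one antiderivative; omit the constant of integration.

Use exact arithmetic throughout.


Step 1. Substitute u = exp(x), turning ∫(2*exp(x)*cos(3*exp(x))) dx into ∫(2*cos(3*u)) du: now ∫(2*cos(3*u)) du.
Step 2. Evaluate the standard form: now 2*sin(3*u)/3.
Step 3. Substitute back u = exp(x): now 2*sin(3*exp(x))/3.
Answer: 2*sin(3*exp(x))/3.


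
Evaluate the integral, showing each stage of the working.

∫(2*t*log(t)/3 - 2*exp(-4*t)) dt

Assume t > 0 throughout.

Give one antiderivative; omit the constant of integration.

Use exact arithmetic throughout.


Step 1. Rewrite: now ∫(2*t*log(t)/3) dt + ∫(-2*exp(-4*t)) dt.
Step 2. Integrate ∫(2*t*log(t)/3) dt by parts with u = log(t), dv = (2*t/3) dt, so v = t**2/3 [assuming t > 0]: now t**2*log(t)/3 + ∫(-t/3) dt + ∫(-2*exp(-4*t)) dt.
Step 3. Evaluate the standard form: now t**2*log(t)/3 - t**2/6 + ∫(-2*exp(-4*t)) dt.
Step 4. Evaluate the standard form: now t**2*log(t)/3 - t**2/6 + exp(-4*t)/2.
Answer: t**2*log(t)/3 - t**2/6 + exp(-4*t)/2.


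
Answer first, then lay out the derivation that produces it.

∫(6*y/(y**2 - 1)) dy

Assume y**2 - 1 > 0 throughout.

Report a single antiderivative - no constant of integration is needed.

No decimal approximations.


The answer is 3*log(y**2 - 1).
Step 1. Substitute u = y**2 - 1, turning ∫(6*y/(y**2 - 1)) dy into ∫(3/u) du: now ∫(3/u) du.
Step 2. Evaluate the standard form [assuming u > 0]: now 3*log(u).
Step 3. Substitute back u = y**2 - 1: now 3*log(y**2 - 1).
Answer: 3*log(y**2 - 1).


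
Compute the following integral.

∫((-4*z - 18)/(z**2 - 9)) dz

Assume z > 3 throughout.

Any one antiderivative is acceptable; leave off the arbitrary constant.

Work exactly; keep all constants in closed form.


Answer: -5*log(z - 3) + log(z + 3).


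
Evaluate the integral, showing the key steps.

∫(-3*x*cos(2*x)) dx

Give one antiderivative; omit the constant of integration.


Step 1. Integrate ∫(-3*x*cos(2*x)) dx by parts with u = x, dv = (-3*cos(2*x)) dx, so v = -3*sin(2*x)/2: now -3*x*sin(2*x)/2 + ∫(3*sin(2*x)/2) dx.
Step 2. Evaluate the standard form: now -3*x*sin(2*x)/2 - 3*cos(2*x)/4.
Answer: -3*x*sin(2*x)/2 - 3*cos(2*x)/4.


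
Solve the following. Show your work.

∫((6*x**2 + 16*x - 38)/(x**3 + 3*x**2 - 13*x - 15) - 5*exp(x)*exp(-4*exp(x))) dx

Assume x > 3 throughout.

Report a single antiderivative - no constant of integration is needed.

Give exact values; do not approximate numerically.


Step 1. Rewrite: now ∫((6*x**2 + 16*x - 38)/(x**3 + 3*x**2 - 13*x - 15)) dx + ∫(-5*exp(x)*exp(-4*exp(x))) dx.
Step 2. Decompose ∫((6*x**2 + 16*x - 38)/(x**3 + 3*x**2 - 13*x - 15)) dx by partial fractions, (6*x**2 + 16*x - 38)/(x**3 + 3*x**2 - 13*x - 15) = 1/(x + 5) + 3/(x + 1) + 2/(x - 3): now ∫(-5*exp(x)*exp(-4*exp(x))) dx + ∫(2/(x - 3)) dx + ∫(3/(x + 1)) dx + ∫(1/(x + 5)) dx.
Step 3. Evaluate the standard form [assuming x > 3]: now 2*log(x - 3) + ∫(-5*exp(x)*exp(-4*exp(x))) dx + ∫(3/(x + 1)) dx + ∫(1/(x + 5)) dx.
Step 4. Evaluate the standard form [assuming x > -5]: now 2*log(x - 3) + log(x + 5) + ∫(-5*exp(x)*exp(-4*exp(x))) dx + ∫(3/(x + 1)) dx.
Step 5. Evaluate the standard form [assuming x > -1]: now 2*log(x - 3) + 3*log(x + 1) + log(x + 5) + ∫(-5*exp(x)*exp(-4*exp(x))) dx.
Step 6. Substitute u = exp(x), turning ∫(-5*exp(x)*exp(-4*exp(x))) dx into ∫(-5*exp(-4*u)) du: now 2*log(x - 3) + 3*log(x + 1) + log(x + 5) + ∫(-5*exp(-4*u)) du.
Step 7. Evaluate the standard form: now 2*log(x - 3) + 3*log(x + 1) + log(x + 5) + 5*exp(-4*u)/4.
Step 8. Substitute back u = exp(x): now 2*log(x - 3) + 3*log(x + 1) + log(x + 5) + 5*exp(-4*exp(x))/4.
Answer: 2*log(x - 3) + 3*log(x + 1) + log(x + 5) + 5*exp(-4*exp(x))/4.
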